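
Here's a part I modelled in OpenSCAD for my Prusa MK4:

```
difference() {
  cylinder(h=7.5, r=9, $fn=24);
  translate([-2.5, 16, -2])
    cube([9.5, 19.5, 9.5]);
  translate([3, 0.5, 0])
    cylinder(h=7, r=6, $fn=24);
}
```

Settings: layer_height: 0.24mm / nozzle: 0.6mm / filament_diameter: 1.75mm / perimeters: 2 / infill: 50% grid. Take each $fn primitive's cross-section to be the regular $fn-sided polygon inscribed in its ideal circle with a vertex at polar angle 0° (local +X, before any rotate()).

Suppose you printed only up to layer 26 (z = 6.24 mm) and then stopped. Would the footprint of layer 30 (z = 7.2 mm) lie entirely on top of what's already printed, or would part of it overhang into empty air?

Compare the two slices. At z = 6.24: the r=9 cylinder gives a regular 24-gon of circumradius 9 (constant along its height) (area = (24/2)·9.000²·sin(360°/24) = 251.57 mm²); the 9.5×19.5 cube at (-2.5, 16) contributes its full rectangle (area 185.25 mm²); the r=6 cylinder at (3, 0.5) contributes a regular 24-gon of circumradius 6 (area = (24/2)·6.000²·sin(360°/24) = 111.81 mm²); Subtracting the remaining from the first: starting from the r=9 cylinder (251.57 mm²), the 9.5×19.5 cube at (-2.5, 16) misses the remaining region (no effect); the r=6 cylinder at (3, 0.5) partially overlaps it — only the 111.69 mm² overlap (of its 111.81 mm²) is removed, clipping the outline — area = 139.88 mm². At z = 7.2: the cylinder: section is a regular 24-gon, circumradius r=9 (area = (24/2)·9.000²·sin(360°/24) = 251.57 mm²); the 9.5×19.5 cube at (-2.5, 16) contributes its full rectangle (area 185.25 mm²); the cylinder at (3, 0.5) is not intersected at this z (z outside [0, 7]); After the difference (first − rest): starting from the r=9 cylinder (251.57 mm²), the 9.5×19.5 cube at (-2.5, 16) misses the remaining region (no effect) — area = 251.57 mm². Checking containment: at z = 7.2 the cross-section extends beyond the z = 6.24 cross-section by about 111.69 mm².

part overhangs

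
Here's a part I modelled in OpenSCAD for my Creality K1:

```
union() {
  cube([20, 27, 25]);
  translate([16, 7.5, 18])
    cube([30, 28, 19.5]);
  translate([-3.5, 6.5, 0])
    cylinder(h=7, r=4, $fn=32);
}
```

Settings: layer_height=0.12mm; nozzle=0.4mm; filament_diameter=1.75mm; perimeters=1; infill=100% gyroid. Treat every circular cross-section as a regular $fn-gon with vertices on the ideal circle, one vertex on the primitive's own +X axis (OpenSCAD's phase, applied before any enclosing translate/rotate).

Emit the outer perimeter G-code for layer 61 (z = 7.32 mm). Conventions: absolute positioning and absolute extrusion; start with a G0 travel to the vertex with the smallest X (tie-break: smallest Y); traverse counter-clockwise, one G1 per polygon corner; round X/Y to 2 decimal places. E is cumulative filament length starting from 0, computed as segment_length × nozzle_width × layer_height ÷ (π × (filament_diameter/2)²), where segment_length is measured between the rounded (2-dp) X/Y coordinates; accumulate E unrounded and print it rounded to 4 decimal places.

G0 X0.00 Y0.00 Z7.32
G1 X20.00 Y0.00 E0.3991
G1 X20.00 Y27.00 E0.9379
G1 X0.00 Y27.00 E1.3371
G1 X0.00 Y0.00 E1.8759

At z = 7.32 mm: the 20×27 cube contributes its full rectangle; the cube at (16, 7.5) is absent (z outside [18, 37.5]); the cylinder at (-3.5, 6.5) is absent (z outside [0, 7]); Taking the union: only the 20×27 cube is present, so the union is just that shape — 1 connected region. The outline is a single polygon with 4 vertices. Extrusion per mm of travel: 0.4 × 0.12 / (π × 0.875²) = 0.019956. Accumulating E over each segment gives final E = 1.8759.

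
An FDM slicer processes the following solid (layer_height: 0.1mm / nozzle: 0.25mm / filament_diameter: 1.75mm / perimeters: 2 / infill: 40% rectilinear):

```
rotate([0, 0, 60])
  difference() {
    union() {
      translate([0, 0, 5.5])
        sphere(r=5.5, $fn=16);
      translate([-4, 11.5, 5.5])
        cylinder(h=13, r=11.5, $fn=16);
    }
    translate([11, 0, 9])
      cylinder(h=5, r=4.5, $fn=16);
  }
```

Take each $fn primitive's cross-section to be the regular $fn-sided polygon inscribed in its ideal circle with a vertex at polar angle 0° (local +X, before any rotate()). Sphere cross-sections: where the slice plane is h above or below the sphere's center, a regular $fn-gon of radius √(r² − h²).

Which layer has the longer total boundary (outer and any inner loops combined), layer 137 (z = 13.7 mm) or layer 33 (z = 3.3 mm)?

layer 137 (z = 13.7 mm)

Layer 137 (z = 13.7): the sphere is not intersected at this z (|z−center|=8.200 > r=5.5); the r=11.5 cylinder at (-4, 11.5) contributes a regular 16-gon of circumradius 11.5 (perimeter = 2·16·11.500·sin(180°/16) = 71.79 mm); Combining (union): only the r=11.5 cylinder at (-4, 11.5) is present, so the union is just that shape — boundary = 71.79 mm; the r=4.5 cylinder at (11, 0) contributes a regular 16-gon of circumradius 4.5 (perimeter = 2·16·4.500·sin(180°/16) = 28.09 mm); After the difference (first − rest): starting from the result so far, the r=4.5 cylinder at (11, 0) misses the remaining region (no effect) — boundary = 71.79 mm; (whole slice rotated 60° about Z — lengths, areas and connectivity unchanged). So its perimeter = 71.79 mm. Layer 33 (z = 3.3): the r=5.5 sphere contributes a regular 16-gon of circumradius √(5.5²−2.2²) = 5.041 (perimeter = 2·16·5.041·sin(180°/16) = 31.47 mm); the cylinder at (-4, 11.5) is not intersected at this z (z outside [5.5, 18.5]); Combining (union): only the r=5.5 sphere is present, so the union is just that shape — boundary = 31.47 mm; the cylinder at (11, 0) is absent (z outside [9, 14]); After the difference (first − rest): none of the subtracted shapes is present at this height, so that combined region is unchanged — boundary = 31.47 mm; (whole slice rotated 60° about Z — lengths, areas and connectivity unchanged). So its perimeter = 31.47 mm. Layer 137 is larger (71.79 vs 31.47 mm).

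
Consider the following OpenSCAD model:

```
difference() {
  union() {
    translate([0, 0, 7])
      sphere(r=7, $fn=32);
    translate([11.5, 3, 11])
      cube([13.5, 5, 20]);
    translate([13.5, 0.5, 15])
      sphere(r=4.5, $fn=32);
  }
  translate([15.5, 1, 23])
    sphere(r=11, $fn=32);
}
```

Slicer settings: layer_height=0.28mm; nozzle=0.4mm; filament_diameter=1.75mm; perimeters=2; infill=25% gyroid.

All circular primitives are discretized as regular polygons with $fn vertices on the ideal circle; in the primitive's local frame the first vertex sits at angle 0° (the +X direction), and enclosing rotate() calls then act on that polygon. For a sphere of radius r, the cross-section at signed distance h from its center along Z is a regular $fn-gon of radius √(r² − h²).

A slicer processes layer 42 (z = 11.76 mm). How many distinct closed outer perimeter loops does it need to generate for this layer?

2

At z = 11.76 mm: the r=7 sphere contributes a regular 32-gon of circumradius √(7²−4.76²) = 5.132; the cube at (11.5, 3) (footprint 13.5×5) is included at this height; the sphere at (13.5, 0.5): section is a regular 32-gon, circumradius = √(r²−h²) = √(4.5²−3.24²) = 3.123; Merging all regions: the regions partially overlap (shared area 1.55 mm²), so overlapping operands fuse into one piece — 2 connected regions; the sphere at (15.5, 1) is not intersected at this z (|z−center|=11.240 > r=11); Subtracting the remaining from the first: none of the subtracted shapes is present at this height, so that combined region is unchanged — 2 connected regions. The result has 2 disconnected regions.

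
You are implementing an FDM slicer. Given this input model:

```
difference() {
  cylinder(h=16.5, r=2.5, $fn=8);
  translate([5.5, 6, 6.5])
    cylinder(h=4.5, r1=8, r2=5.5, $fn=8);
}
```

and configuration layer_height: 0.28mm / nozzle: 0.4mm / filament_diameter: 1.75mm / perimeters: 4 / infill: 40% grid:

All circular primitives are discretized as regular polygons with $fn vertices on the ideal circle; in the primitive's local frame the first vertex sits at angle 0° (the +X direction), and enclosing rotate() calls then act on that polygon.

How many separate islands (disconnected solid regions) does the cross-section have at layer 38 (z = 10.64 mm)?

1

At z = 10.64 mm: the r=2.5 cylinder contributes a regular 8-gon of circumradius 2.5; the cone at (5.5, 6) contributes a regular 8-gon of circumradius 5.700 (interpolated between r1=8 and r2=5.5 at t=0.920); After the difference (first − rest): starting from the r=2.5 cylinder, the cone at (5.5, 6) misses the remaining region (no effect) — 1 connected region. Overall, the cross-section is a single solid region. Island count = 1.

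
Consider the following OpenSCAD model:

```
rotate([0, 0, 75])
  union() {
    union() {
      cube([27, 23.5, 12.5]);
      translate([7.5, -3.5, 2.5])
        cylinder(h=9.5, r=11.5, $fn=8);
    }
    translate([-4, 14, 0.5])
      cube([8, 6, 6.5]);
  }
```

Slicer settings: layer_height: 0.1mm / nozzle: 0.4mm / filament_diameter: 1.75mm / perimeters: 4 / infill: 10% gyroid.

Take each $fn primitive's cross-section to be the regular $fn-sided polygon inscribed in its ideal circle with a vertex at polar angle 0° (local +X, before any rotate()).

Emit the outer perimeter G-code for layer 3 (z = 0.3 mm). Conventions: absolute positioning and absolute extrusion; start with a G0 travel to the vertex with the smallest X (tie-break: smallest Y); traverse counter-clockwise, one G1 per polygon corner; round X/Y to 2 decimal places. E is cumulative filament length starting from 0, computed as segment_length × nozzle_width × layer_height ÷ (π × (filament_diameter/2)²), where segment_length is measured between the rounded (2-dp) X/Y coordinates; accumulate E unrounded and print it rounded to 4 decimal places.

At z = 0.3 mm: the cube (footprint 27×23.5) is included at this height; the cylinder at (7.5, -3.5) does not reach this height (z outside [2.5, 12]); Taking the union: only the 27×23.5 cube is present, so the union is just that shape — 1 connected region; the cube at (-4, 14) is absent (z outside [0.5, 7]); Merging all regions: only that combined region is present, so the union is just that shape — 1 connected region; (whole slice rotated 75° about Z — lengths, areas and connectivity unchanged). The outline is a single polygon with 4 vertices. Extrusion per mm of travel: 0.4 × 0.1 / (π × 0.875²) = 0.016630. Accumulating E over each segment gives final E = 1.6797.

G0 X-22.70 Y6.08 Z0.30
G1 X0.00 Y0.00 E0.3908
G1 X6.99 Y26.08 E0.8398
G1 X-15.71 Y32.16 E1.2306
G1 X-22.70 Y6.08 E1.6797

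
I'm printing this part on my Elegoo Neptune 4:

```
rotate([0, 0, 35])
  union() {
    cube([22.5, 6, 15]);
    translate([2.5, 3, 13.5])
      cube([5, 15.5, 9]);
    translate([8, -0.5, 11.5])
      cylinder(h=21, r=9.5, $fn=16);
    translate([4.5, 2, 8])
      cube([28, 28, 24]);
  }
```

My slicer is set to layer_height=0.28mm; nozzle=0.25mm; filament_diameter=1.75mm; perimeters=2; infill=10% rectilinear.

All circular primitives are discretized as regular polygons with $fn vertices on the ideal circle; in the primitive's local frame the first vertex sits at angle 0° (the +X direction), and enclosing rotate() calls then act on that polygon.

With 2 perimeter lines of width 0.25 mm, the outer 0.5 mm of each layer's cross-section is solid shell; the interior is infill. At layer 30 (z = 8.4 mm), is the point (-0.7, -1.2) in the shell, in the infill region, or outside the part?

At z = 8.4 mm: the 22.5×6 cube contributes its full rectangle; the cube at (2.5, 3) does not reach this height (z outside [13.5, 22.5]); the cylinder at (8, -0.5) does not reach this height (z outside [11.5, 32.5]); the 28×28 cube at (4.5, 2) contributes its full rectangle; Taking the union: the regions partially overlap (shared area 72.00 mm²), so overlapping operands fuse into one piece — 1 connected region; (whole slice rotated 35° about Z — lengths, areas and connectivity unchanged). Overall, the cross-section is a single solid region. Undo the 35° rotation: the query point maps to (-1.262, -0.581) in the un-rotated model frame. The nearest boundary edge runs (22.50, 0.00)→(0.00, 0.00); distance from the point to it = 1.39 mm. The point is not inside any of the regions above, so it lies outside the cross-section (1.39 mm from the nearest boundary).

outside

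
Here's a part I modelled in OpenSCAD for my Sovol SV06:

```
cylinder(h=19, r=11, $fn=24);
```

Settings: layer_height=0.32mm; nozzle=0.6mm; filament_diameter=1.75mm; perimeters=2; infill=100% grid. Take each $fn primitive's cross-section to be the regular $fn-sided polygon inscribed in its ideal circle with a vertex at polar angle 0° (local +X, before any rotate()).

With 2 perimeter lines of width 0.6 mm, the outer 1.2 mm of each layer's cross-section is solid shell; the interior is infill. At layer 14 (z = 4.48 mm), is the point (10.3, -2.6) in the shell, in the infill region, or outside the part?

At z = 4.48 mm: the r=11 cylinder gives a regular 24-gon of circumradius 11 (constant along its height). Overall, the cross-section is a single solid region. The nearest boundary edge runs (10.63, -2.85)→(11.00, 0.00); distance from the point to it = 0.35 mm. The point is inside the cross-section, 0.35 mm from the nearest boundary — within the 1.2 mm shell band (2 × 0.6).

shell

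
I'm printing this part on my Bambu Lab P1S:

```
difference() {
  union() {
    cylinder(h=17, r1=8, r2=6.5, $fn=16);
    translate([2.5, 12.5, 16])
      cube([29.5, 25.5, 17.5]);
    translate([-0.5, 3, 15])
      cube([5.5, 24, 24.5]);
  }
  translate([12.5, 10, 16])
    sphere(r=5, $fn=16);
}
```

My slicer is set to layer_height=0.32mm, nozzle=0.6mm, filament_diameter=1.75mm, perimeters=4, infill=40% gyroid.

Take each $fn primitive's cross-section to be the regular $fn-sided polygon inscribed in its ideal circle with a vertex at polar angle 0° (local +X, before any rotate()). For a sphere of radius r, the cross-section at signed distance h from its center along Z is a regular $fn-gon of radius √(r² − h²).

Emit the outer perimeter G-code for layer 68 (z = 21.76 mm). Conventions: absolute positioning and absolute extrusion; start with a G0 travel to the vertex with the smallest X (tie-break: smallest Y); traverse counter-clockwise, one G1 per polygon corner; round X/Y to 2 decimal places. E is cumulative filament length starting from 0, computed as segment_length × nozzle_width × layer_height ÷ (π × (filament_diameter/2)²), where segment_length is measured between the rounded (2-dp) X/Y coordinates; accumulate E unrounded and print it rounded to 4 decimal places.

G0 X-0.50 Y3.00 Z21.76
G1 X5.00 Y3.00 E0.4390
G1 X5.00 Y12.50 E1.1974
G1 X32.00 Y12.50 E3.3526
G1 X32.00 Y38.00 E5.3881
G1 X2.50 Y38.00 E7.7430
G1 X2.50 Y27.00 E8.6210
G1 X-0.50 Y27.00 E8.8605
G1 X-0.50 Y3.00 E10.7763

At z = 21.76 mm: the cone is absent (z outside [0, 17]); the cube at (2.5, 12.5) (footprint 29.5×25.5) is included at this height; the cube at (-0.5, 3) is present — its section is the full 5.5×24 rectangle; Taking the union: the regions partially overlap (shared area 36.25 mm²), so overlapping operands fuse into one piece — 1 connected region; the sphere at (12.5, 10) is not intersected at this z (|z−center|=5.760 > r=5); After the difference (first − rest): none of the subtracted shapes is present at this height, so the result so far is unchanged — 1 connected region. The outline is a single polygon with 8 vertices. Extrusion per mm of travel: 0.6 × 0.32 / (π × 0.875²) = 0.079824. Accumulating E over each segment gives final E = 10.7763.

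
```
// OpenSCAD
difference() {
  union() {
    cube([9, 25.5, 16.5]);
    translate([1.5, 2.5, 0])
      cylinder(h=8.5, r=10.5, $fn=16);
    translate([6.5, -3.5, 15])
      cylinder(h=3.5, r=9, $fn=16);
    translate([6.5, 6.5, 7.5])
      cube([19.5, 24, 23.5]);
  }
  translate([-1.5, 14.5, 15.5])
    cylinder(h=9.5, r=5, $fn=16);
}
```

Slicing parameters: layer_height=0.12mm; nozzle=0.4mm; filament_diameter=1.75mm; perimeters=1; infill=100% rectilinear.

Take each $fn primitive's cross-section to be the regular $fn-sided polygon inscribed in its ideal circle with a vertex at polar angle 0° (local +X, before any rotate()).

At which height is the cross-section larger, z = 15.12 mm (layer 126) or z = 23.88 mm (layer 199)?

layer 126 (z = 15.12 mm)

Layer 126 (z = 15.12): the cube is present — its section is the full 9×25.5 rectangle (area 229.50 mm²); the cylinder at (1.5, 2.5) is not intersected at this z (z outside [0, 8.5]); the r=9 cylinder at (6.5, -3.5) gives a regular 16-gon of circumradius 9 (constant along its height) (area = (16/2)·9.000²·sin(360°/16) = 247.98 mm²); the cube at (6.5, 6.5) (footprint 19.5×24) is included at this height (area 468.00 mm²); Combining (union): the regions partially overlap — summed areas 945.48 mm² minus the doubly-counted overlap 89.98 mm² gives 855.50 mm² — area = 855.50 mm²; the cylinder at (-1.5, 14.5) does not reach this height (z outside [15.5, 25]); Subtracting the remaining from the first: none of the subtracted shapes is present at this height, so the result so far is unchanged — area = 855.50 mm². So its area = 855.50 mm². Layer 199 (z = 23.88): the cube does not reach this height (z outside [0, 16.5]); the cylinder at (1.5, 2.5) is absent (z outside [0, 8.5]); the cylinder at (6.5, -3.5) is absent (z outside [15, 18.5]); the cube at (6.5, 6.5) (footprint 19.5×24) is included at this height (area 468.00 mm²); Taking the union: only the 19.5×24 cube at (6.5, 6.5) is present, so the union is just that shape — area = 468.00 mm²; the r=5 cylinder at (-1.5, 14.5) contributes a regular 16-gon of circumradius 5 (area = (16/2)·5.000²·sin(360°/16) = 76.54 mm²); After the difference (first − rest): starting from the result so far (468.00 mm²), the r=5 cylinder at (-1.5, 14.5) misses the remaining region (no effect) — area = 468.00 mm². So its area = 468.00 mm². Layer 126 is larger (855.50 vs 468.00 mm²).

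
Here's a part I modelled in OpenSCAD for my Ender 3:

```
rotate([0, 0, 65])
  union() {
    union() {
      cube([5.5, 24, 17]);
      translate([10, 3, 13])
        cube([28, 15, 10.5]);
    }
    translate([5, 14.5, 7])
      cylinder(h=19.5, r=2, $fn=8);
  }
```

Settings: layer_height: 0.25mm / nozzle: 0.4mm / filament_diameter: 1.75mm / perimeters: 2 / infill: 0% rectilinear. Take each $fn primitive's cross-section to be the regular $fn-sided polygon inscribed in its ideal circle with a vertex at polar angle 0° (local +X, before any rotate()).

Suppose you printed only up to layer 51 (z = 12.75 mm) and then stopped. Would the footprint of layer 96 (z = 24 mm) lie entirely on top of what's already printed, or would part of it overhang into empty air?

entirely on top

Compare the two slices. At z = 12.75: the cube (footprint 5.5×24) is included at this height (area 132.00 mm²); the cube at (10, 3) does not reach this height (z outside [13, 23.5]); Combining (union): only the 5.5×24 cube is present, so the union is just that shape — area = 132.00 mm²; the r=2 cylinder at (5, 14.5) contributes a regular 8-gon of circumradius 2 (area = (8/2)·2.000²·sin(360°/8) = 11.31 mm²); Combining (union): the regions partially overlap — summed areas 143.31 mm² minus the doubly-counted overlap 7.55 mm² gives 135.76 mm² — area = 135.76 mm²; (rotated 65° about Z; rotation is an isometry so areas/perimeters/island counts are preserved). At z = 24: the cube is not intersected at this z (z outside [0, 17]); the cube at (10, 3) is absent (z outside [13, 23.5]); Merging all regions: nothing is present at this height; the r=2 cylinder at (5, 14.5) contributes a regular 8-gon of circumradius 2 (area = (8/2)·2.000²·sin(360°/8) = 11.31 mm²); Combining (union): only the r=2 cylinder at (5, 14.5) is present, so the union is just that shape — area = 11.31 mm²; (rotated 65° about Z; rotation is an isometry so areas/perimeters/island counts are preserved). Checking containment: the cross-section at z = 24 is a subset of the cross-section at z = 12.75.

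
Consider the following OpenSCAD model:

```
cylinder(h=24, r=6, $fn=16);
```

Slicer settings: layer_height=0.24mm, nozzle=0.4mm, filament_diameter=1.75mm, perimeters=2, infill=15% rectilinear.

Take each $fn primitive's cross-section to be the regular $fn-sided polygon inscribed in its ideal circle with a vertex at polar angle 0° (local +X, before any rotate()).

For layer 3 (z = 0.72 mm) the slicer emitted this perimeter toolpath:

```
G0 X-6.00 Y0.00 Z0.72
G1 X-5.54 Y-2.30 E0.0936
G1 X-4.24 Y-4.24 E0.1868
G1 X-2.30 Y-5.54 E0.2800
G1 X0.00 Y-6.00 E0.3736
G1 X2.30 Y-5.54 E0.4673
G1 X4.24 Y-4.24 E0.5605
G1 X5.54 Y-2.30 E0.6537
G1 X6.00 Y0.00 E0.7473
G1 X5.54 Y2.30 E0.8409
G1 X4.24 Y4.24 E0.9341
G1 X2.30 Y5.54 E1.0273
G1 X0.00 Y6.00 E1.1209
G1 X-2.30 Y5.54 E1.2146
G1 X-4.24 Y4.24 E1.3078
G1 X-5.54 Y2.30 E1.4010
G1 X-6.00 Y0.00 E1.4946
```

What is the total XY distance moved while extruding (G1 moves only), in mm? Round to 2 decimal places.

Sum the Euclidean lengths of each G1 segment: total = 37.45 mm.

37.45 mm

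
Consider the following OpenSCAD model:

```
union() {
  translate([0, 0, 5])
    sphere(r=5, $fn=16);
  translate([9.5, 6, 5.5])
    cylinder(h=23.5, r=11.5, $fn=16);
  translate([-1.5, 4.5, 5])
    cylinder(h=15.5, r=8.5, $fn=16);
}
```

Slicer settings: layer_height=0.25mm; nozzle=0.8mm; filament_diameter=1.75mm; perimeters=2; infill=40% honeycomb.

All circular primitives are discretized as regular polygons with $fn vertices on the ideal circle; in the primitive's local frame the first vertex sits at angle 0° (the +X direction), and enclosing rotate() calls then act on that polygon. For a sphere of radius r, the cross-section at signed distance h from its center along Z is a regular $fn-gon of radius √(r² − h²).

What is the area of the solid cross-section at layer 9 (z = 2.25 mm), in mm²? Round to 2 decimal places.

At z = 2.25 mm: the r=5 sphere slices to a regular 16-gon of circumradius 4.176 (√(r²−h²) with h=2.75 from center) (area = (16/2)·4.176²·sin(360°/16) = 53.38 mm²); the cylinder at (9.5, 6) is not intersected at this z (z outside [5.5, 29]); the cylinder at (-1.5, 4.5) does not reach this height (z outside [5, 20.5]); Combining (union): only the r=5 sphere is present, so the union is just that shape — area = 53.38 mm². Overall, the cross-section is a single solid region. Net area = 53.38 mm².

53.38 mm²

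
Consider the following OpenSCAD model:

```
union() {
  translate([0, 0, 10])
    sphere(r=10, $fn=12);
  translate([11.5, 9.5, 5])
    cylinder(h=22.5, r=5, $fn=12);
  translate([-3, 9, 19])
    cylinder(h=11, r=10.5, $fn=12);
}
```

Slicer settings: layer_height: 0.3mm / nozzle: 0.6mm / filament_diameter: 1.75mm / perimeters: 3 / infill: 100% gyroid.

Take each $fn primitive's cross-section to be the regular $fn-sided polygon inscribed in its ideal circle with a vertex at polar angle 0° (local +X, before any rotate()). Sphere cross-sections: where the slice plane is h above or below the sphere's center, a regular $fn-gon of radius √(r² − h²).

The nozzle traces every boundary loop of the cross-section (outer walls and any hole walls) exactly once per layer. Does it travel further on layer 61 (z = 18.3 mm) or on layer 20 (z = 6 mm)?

layer 20 (z = 6 mm)

Layer 61 (z = 18.3): the r=10 sphere contributes a regular 12-gon of circumradius √(10²−8.3²) = 5.578 (perimeter = 2·12·5.578·sin(180°/12) = 34.65 mm); the cylinder at (11.5, 9.5): section is a regular 12-gon, circumradius r=5 (perimeter = 2·12·5.000·sin(180°/12) = 31.06 mm); the cylinder at (-3, 9) does not reach this height (z outside [19, 30]); Merging all regions: the 2 present regions are separate (no shared area or edge), so areas and boundary lengths simply add and each stays a separate island — boundary = 65.70 mm. So its perimeter = 65.70 mm. Layer 20 (z = 6): the r=10 sphere contributes a regular 12-gon of circumradius √(10²−4²) = 9.165 (perimeter = 2·12·9.165·sin(180°/12) = 56.93 mm); the r=5 cylinder at (11.5, 9.5) gives a regular 12-gon of circumradius 5 (constant along its height) (perimeter = 2·12·5.000·sin(180°/12) = 31.06 mm); the cylinder at (-3, 9) does not reach this height (z outside [19, 30]); Merging all regions: the 2 present regions are separate (no shared area or edge), so areas and boundary lengths simply add and each stays a separate island — boundary = 87.99 mm. So its perimeter = 87.99 mm. Layer 20 is larger (87.99 vs 65.70 mm).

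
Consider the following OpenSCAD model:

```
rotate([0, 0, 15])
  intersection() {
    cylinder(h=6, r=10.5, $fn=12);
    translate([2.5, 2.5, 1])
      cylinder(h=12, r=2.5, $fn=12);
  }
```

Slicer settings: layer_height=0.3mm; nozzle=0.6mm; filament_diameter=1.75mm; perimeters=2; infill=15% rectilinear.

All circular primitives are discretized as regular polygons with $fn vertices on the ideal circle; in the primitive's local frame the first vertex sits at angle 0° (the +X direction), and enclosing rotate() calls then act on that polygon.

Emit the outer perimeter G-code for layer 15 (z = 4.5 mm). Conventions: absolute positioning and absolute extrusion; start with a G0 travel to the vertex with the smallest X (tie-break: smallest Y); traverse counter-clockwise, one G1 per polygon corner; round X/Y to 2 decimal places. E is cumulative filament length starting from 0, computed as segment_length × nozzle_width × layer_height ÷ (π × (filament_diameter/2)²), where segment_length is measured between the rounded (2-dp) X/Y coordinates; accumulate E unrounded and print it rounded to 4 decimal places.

G0 X-0.65 Y2.41 Z4.50
G1 X0.00 Y1.29 E0.0969
G1 X1.12 Y0.65 E0.1934
G1 X2.41 Y0.65 E0.2900
G1 X3.54 Y1.29 E0.3872
G1 X4.18 Y2.41 E0.4837
G1 X4.18 Y3.71 E0.5810
G1 X3.54 Y4.83 E0.6775
G1 X2.41 Y5.48 E0.7751
G1 X1.12 Y5.48 E0.8716
G1 X0.00 Y4.83 E0.9685
G1 X-0.65 Y3.71 E1.0654
G1 X-0.65 Y2.41 E1.1627

At z = 4.5 mm: the r=10.5 cylinder gives a regular 12-gon of circumradius 10.5 (constant along its height); the r=2.5 cylinder at (2.5, 2.5) contributes a regular 12-gon of circumradius 2.5; After intersecting: the r=2.5 cylinder at (2.5, 2.5) lies inside the r=10.5 cylinder, so the common part is the r=2.5 cylinder at (2.5, 2.5) itself — 1 connected region; (whole slice rotated 15° about Z — lengths, areas and connectivity unchanged). The outline is a single polygon with 12 vertices. Extrusion per mm of travel: 0.6 × 0.3 / (π × 0.875²) = 0.074835. Accumulating E over each segment gives final E = 1.1627.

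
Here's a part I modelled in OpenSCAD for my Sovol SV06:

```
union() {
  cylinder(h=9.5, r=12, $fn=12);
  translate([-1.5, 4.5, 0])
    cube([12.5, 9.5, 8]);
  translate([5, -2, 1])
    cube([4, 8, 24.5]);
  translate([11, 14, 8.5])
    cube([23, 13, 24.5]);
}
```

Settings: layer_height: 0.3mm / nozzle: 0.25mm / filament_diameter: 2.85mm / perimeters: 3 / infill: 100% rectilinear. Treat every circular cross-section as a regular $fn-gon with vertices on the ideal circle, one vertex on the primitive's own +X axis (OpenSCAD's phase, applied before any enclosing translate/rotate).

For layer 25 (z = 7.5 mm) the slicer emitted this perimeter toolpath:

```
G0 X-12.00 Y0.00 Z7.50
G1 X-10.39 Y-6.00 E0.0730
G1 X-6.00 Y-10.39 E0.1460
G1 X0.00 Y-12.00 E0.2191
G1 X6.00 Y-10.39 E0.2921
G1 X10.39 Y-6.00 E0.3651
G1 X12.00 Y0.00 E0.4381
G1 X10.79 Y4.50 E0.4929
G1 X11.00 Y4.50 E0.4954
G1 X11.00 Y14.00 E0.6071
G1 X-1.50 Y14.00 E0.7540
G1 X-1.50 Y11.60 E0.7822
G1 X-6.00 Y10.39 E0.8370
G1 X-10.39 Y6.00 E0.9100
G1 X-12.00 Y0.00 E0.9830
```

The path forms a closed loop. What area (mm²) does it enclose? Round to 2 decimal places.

Apply the shoelace formula to the sequence of (X, Y) vertices; enclosed area = 483.01 mm².

483.01 mm²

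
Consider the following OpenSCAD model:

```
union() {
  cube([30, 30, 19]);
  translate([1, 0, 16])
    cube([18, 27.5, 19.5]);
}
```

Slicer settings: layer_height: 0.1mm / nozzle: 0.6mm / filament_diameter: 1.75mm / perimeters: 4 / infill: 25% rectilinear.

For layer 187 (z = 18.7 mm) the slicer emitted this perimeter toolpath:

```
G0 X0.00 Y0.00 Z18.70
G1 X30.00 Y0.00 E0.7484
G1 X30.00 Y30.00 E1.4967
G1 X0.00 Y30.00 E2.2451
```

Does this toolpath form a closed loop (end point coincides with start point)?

Start point (G0): (0.00, 0.00). End point (last G1): the path does not return to the start — open.

no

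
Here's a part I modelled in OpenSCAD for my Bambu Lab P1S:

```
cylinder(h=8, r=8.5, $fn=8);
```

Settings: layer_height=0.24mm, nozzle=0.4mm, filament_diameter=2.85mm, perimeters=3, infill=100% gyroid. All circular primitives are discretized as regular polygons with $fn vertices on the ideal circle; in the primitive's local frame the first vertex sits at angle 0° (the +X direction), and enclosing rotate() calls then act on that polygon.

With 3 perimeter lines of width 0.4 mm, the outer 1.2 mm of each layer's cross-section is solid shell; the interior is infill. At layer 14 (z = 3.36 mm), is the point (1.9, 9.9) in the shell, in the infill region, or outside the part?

At z = 3.36 mm: the r=8.5 cylinder contributes a regular 8-gon of circumradius 8.5. Overall, the cross-section is a single solid region. The nearest boundary edge runs (6.01, 6.01)→(0.00, 8.50); distance from the point to it = 2.02 mm. The point is not inside any of the regions above, so it lies outside the cross-section (2.02 mm from the nearest boundary).

outside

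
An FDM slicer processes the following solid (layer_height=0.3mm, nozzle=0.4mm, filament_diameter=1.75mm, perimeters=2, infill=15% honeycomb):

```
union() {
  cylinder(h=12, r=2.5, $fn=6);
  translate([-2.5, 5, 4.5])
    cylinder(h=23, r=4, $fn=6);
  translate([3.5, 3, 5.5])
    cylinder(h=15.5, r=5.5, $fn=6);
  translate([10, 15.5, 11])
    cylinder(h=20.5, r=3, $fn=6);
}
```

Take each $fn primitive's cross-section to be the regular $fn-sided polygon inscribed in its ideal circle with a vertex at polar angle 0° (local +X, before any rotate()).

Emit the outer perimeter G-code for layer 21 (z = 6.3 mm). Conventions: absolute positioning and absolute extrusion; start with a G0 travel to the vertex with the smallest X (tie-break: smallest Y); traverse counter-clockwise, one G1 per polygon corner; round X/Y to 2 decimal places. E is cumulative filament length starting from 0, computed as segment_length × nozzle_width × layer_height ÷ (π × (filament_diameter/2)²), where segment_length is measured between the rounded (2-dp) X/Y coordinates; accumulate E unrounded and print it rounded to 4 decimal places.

G0 X-6.50 Y5.00 Z6.30
G1 X-4.50 Y1.54 E0.1994
G1 X-1.61 Y1.54 E0.3436
G1 X-2.50 Y0.00 E0.4323
G1 X-1.25 Y-2.17 E0.5572
G1 X1.25 Y-2.17 E0.6820
G1 X1.48 Y-1.76 E0.7054
G1 X6.25 Y-1.76 E0.9434
G1 X9.00 Y3.00 E1.2177
G1 X6.25 Y7.76 E1.4919
G1 X0.75 Y7.76 E1.7663
G1 X0.33 Y7.03 E1.8083
G1 X-0.50 Y8.46 E1.8908
G1 X-4.50 Y8.46 E2.0904
G1 X-6.50 Y5.00 E2.2898

At z = 6.3 mm: the r=2.5 cylinder gives a regular 6-gon of circumradius 2.5 (constant along its height); the r=4 cylinder at (-2.5, 5) gives a regular 6-gon of circumradius 4 (constant along its height); the cylinder at (3.5, 3): section is a regular 6-gon, circumradius r=5.5; the cylinder at (10, 15.5) does not reach this height (z outside [11, 31.5]); Merging all regions: the regions partially overlap (shared area 18.41 mm²), so overlapping operands fuse into one piece — 1 connected region. The outline is a single polygon with 14 vertices. Extrusion per mm of travel: 0.4 × 0.3 / (π × 0.875²) = 0.049890. Accumulating E over each segment gives final E = 2.2898.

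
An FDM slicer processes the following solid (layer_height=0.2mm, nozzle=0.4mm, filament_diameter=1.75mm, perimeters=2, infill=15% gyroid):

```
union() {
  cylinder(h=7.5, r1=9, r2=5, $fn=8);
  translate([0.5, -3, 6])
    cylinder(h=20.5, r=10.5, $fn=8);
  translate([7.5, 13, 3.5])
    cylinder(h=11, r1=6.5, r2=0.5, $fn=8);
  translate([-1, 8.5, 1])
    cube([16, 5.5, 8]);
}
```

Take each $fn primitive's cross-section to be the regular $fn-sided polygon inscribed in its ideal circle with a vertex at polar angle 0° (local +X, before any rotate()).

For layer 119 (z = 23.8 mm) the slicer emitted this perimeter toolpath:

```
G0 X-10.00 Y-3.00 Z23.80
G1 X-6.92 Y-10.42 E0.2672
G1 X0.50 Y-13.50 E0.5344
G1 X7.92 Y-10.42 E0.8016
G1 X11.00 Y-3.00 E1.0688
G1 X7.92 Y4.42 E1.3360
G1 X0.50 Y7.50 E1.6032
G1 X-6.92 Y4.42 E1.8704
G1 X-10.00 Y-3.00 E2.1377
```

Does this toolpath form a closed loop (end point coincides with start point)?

yes

Start point (G0): (-10.00, -3.00). End point (last G1): the path returns to the start — closed.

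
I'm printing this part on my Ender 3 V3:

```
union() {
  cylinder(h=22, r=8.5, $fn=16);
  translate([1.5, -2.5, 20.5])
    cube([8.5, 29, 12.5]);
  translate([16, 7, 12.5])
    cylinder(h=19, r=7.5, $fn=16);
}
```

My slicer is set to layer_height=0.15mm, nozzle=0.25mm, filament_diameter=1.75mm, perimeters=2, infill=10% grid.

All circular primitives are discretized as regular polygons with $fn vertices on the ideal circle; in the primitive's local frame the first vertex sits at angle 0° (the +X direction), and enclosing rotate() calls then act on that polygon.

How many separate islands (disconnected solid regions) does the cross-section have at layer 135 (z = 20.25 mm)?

2

At z = 20.25 mm: the cylinder: section is a regular 16-gon, circumradius r=8.5; the cube at (1.5, -2.5) does not reach this height (z outside [20.5, 33]); the r=7.5 cylinder at (16, 7) contributes a regular 16-gon of circumradius 7.5; Taking the union: the 2 present regions are separate (no shared area or edge), so areas and boundary lengths simply add and each stays a separate island — 2 connected regions. Overall, the cross-section has 2 separate islands. Island count = 2.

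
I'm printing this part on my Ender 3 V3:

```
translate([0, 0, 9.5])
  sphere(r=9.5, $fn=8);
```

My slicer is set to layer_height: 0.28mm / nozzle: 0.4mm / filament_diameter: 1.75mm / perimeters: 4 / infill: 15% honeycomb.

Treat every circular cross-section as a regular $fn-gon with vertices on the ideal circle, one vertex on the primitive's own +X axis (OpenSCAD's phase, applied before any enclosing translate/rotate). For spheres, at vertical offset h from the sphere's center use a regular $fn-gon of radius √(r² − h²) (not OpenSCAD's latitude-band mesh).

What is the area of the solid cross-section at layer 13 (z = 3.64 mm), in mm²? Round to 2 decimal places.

At z = 3.64 mm: the sphere: section is a regular 8-gon, circumradius = √(r²−h²) = √(9.5²−5.86²) = 7.477 (area = (8/2)·7.477²·sin(360°/8) = 158.14 mm²). Overall, the cross-section is a single solid region. Net area = 158.14 mm².

158.14 mm²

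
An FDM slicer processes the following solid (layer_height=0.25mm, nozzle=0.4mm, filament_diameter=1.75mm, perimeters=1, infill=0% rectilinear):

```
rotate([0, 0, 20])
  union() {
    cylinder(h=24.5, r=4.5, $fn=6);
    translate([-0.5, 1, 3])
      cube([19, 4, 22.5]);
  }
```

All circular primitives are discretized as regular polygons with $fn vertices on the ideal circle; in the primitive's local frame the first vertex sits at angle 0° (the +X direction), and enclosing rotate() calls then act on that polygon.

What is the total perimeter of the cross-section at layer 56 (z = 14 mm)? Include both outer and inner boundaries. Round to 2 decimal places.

At z = 14 mm: the r=4.5 cylinder gives a regular 6-gon of circumradius 4.5 (constant along its height) (perimeter = 2·6·4.500·sin(180°/6) = 27.00 mm); the cube at (-0.5, 1) (footprint 19×4) is included at this height (perimeter 46.00 mm); Combining (union): the regions partially overlap (shared area 10.39 mm²), so the edge portions inside another operand are dropped and the merged outline is re-measured after clipping — boundary = 59.58 mm; (whole slice rotated 20° about Z — lengths, areas and connectivity unchanged). Overall, the cross-section is a single solid region. Total boundary length (outer) = 59.58 mm.

59.58 mm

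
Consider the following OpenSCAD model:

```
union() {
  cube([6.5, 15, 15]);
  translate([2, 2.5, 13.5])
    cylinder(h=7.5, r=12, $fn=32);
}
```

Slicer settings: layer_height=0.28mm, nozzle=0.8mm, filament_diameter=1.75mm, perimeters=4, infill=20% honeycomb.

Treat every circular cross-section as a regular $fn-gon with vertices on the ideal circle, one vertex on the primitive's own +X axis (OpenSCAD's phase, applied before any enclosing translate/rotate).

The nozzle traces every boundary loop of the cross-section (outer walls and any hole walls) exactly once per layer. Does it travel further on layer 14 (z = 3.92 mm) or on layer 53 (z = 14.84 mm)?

Layer 14 (z = 3.92): the cube is present — its section is the full 6.5×15 rectangle (perimeter 43.00 mm); the cylinder at (2, 2.5) is not intersected at this z (z outside [13.5, 21]); Combining (union): only the 6.5×15 cube is present, so the union is just that shape — boundary = 43.00 mm. So its perimeter = 43.00 mm. Layer 53 (z = 14.84): the cube is present — its section is the full 6.5×15 rectangle (perimeter 43.00 mm); the cylinder at (2, 2.5): section is a regular 32-gon, circumradius r=12 (perimeter = 2·32·12.000·sin(180°/32) = 75.28 mm); Merging all regions: the regions partially overlap (shared area 92.58 mm²), so the edge portions inside another operand are dropped and the merged outline is re-measured after clipping — boundary = 77.24 mm. So its perimeter = 77.24 mm. Layer 53 is larger (77.24 vs 43.00 mm).

layer 53 (z = 14.84 mm)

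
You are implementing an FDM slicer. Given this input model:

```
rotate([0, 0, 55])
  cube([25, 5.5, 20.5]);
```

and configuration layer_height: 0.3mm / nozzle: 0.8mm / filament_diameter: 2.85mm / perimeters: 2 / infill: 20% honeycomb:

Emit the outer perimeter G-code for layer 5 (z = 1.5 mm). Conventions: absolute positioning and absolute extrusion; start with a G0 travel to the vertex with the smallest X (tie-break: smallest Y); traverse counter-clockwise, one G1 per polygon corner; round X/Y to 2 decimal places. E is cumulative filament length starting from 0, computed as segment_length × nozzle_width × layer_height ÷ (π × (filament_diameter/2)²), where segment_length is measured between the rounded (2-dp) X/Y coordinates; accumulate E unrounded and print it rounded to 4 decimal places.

At z = 1.5 mm: the 25×5.5 cube contributes its full rectangle; (whole slice rotated 55° about Z — lengths, areas and connectivity unchanged). The outline is a single polygon with 4 vertices. Extrusion per mm of travel: 0.8 × 0.3 / (π × 1.425²) = 0.037621. Accumulating E over each segment gives final E = 2.2951.

G0 X-4.51 Y3.15 Z1.50
G1 X0.00 Y0.00 E0.2070
G1 X14.34 Y20.48 E1.1475
G1 X9.83 Y23.63 E1.3545
G1 X-4.51 Y3.15 E2.2951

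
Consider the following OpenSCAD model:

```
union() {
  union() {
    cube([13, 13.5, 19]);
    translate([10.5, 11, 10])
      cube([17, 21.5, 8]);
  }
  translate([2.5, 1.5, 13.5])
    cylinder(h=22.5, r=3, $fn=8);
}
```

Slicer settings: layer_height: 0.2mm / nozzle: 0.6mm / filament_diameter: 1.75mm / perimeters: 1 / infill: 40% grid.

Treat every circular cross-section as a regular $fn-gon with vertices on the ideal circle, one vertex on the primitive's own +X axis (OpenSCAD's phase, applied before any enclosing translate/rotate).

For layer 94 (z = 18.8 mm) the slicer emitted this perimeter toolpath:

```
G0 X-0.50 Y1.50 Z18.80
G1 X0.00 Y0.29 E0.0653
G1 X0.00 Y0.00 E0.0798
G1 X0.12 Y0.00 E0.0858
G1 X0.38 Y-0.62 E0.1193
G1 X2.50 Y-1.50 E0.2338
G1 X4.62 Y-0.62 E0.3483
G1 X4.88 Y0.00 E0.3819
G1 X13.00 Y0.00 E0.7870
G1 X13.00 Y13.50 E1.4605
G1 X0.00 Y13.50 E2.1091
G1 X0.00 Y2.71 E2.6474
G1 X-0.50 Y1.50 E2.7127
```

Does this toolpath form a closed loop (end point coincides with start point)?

yes

Start point (G0): (-0.50, 1.50). End point (last G1): the path returns to the start — closed.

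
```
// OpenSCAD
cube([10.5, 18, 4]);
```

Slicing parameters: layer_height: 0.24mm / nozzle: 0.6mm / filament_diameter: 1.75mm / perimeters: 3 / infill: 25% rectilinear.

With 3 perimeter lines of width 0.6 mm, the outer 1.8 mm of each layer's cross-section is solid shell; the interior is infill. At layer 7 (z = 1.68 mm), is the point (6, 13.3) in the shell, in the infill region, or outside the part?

At z = 1.68 mm: the cube (footprint 10.5×18) is included at this height. Overall, the cross-section is a single solid region. The nearest boundary edge runs (10.50, 0.00)→(10.50, 18.00); distance from the point to it = 4.50 mm. The point is inside the cross-section and 4.50 mm from the nearest boundary — more than the 1.8 mm shell width (3 × 0.6), so it's in the infill interior.

infill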